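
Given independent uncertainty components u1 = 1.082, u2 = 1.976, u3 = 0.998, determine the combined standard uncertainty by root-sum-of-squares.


uc = sqrt(1.082^2 + 1.976^2 + 0.998^2)
uc = sqrt(6.071304)
uc = 2.4640

2.4640


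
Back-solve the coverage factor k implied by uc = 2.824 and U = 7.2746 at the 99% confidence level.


k = U / uc
k = 7.2746 / 2.824
k = 2.576

2.576


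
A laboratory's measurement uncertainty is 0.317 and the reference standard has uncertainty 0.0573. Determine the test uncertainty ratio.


TUR = u_lab / u_ref
= 0.317 / 0.0573
= 5.5323

5.5323


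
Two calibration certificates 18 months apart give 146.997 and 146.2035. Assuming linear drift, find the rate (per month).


rate = (v2 - v1) / months
= (146.2035 - 146.997) / 18
= -0.7935 / 18
= -0.0441

-0.0441


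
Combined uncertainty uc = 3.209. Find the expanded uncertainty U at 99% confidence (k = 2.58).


U = k * uc
U = 2.58 * 3.209
U = 8.2792

8.2792


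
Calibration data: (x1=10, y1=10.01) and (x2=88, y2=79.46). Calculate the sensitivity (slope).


slope = (y2 - y1) / (x2 - x1)
= (79.46 - 10.01) / (88 - 10)
= 69.4500 / 78
= 0.8904

0.8904


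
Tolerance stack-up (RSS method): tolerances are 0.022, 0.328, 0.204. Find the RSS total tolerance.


RSS = sqrt(0.022^2 + 0.328^2 + 0.204^2)
= sqrt(0.149684)
= 0.3869

0.3869


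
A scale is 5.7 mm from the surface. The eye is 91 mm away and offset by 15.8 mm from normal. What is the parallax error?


error = h * offset / d
= 5.7 * 15.8 / 91
= 0.9897

0.9897


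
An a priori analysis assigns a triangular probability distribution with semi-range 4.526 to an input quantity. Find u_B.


u_B = half_width / sqrt(6)
u_B = 4.526 / 2.4494897
u_B = 1.8477

1.8477


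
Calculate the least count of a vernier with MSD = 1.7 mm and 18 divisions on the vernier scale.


LC = MSD / n_div
= 1.7 / 18
= 0.0944

0.0944


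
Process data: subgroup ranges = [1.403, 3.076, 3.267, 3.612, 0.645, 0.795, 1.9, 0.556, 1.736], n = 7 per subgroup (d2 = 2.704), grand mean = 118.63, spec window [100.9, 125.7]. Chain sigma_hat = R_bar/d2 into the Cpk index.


R_bar = (1.403 + 3.076 + 3.267 + 3.612 + 0.645 + 0.795 + 1.9 + 0.556 + 1.736) / 9 = 1.8877778
sigma = R_bar / d2 = 1.8877778 / 2.704 = 0.69814268
Cp = (USL - LSL)/(6*sigma) = (125.7 - 100.9)/(6*0.69814268) = 5.9205
Cpu = (125.7 - 118.63)/(3*0.69814268) = 3.3756
Cpl = (118.63 - 100.9)/(3*0.69814268) = 8.4653
Cpk = min(Cpu, Cpl) = 3.3756

3.3756


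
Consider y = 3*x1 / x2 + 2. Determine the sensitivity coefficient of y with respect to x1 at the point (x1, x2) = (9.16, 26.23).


y = 3*x1 / x2 + 2
dy/dx1 = 3/x2
Evaluate at x2 = 26.23: c1 = 3 / 26.23
c1 = 0.1144

0.1144


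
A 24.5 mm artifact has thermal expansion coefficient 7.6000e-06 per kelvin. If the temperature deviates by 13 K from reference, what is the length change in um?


dL = L * alpha * dT
= 24.5 * 7.6000e-06 * 13
= 0.0024206 mm
dL_um = 0.0024206 * 1000 = 2.4206 um

2.4206


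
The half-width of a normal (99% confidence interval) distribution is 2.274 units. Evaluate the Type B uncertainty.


u_B = half_width / 2.576
u_B = 2.274 / 2.576
u_B = 0.8828

0.8828


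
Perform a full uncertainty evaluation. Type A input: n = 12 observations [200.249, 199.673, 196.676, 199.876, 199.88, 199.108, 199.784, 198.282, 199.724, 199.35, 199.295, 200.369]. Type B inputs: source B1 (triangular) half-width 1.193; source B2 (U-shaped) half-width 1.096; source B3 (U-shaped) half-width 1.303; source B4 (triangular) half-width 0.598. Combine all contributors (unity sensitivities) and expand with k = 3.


mean = (200.249 + 199.673 + 196.676 + 199.876 + 199.88 + 199.108 + 199.784 + 198.282 + 199.724 + 199.35 + 199.295 + 200.369) / 12 = 199.3555
s = sqrt(sum((x - mean)^2)/(n-1)) = 1.0085464
u_A = s / sqrt(n) = 1.0085464 / sqrt(12) = 0.29114227
u_B1 = 1.193 / sqrt(6) = 0.48704021
u_B2 = 1.096 / sqrt(2) = 0.77498903
u_B3 = 1.303 / sqrt(2) = 0.92136014
u_B4 = 0.598 / sqrt(6) = 0.24413248
uc = sqrt(0.29114227^2 + 0.48704021^2 + 0.77498903^2 + 0.92136014^2 + 0.24413248^2) = 1.353176
U = k * uc = 3 * 1.353176
U = 4.0595

4.0595


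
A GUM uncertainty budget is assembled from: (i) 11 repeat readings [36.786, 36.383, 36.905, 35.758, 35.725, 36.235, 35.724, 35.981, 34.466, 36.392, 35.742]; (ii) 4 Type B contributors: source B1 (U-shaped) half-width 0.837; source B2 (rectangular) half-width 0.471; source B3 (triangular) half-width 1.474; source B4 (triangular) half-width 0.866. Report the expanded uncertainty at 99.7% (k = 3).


mean = (36.786 + 36.383 + 36.905 + 35.758 + 35.725 + 36.235 + 35.724 + 35.981 + 34.466 + 36.392 + 35.742) / 11 = 36.00881818
s = sqrt(sum((x - mean)^2)/(n-1)) = 0.66498042
u_A = s / sqrt(n) = 0.66498042 / sqrt(11) = 0.20049914
u_B1 = 0.837 / sqrt(2) = 0.59184838
u_B2 = 0.471 / sqrt(3) = 0.27193198
u_B3 = 1.474 / sqrt(6) = 0.60175798
u_B4 = 0.866 / sqrt(6) = 0.35354302
uc = sqrt(0.20049914^2 + 0.59184838^2 + 0.27193198^2 + 0.60175798^2 + 0.35354302^2) = 0.97546745
U = k * uc = 3 * 0.97546745
U = 2.9264

2.9264


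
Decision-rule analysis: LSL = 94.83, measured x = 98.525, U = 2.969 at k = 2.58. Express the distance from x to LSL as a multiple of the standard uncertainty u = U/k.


u = U / k = 2.969 / 2.58 = 1.1507752
margin = |LSL - x| = |94.83 - 98.525| = 3.695
z = margin / u = 3.695 / 1.1507752
z = 3.2109

3.2109


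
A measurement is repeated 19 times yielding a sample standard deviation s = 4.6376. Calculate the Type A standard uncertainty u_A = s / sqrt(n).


u_A = s / sqrt(n)
u_A = 4.6376 / sqrt(19)
u_A = 4.6376 / 4.3588989
u_A = 1.0639

1.0639


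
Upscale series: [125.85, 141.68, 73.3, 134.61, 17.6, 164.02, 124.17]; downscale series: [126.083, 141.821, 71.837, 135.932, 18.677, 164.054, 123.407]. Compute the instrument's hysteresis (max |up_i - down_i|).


|125.85 - 126.083| = 0.2330
|141.68 - 141.821| = 0.1410
|73.3 - 71.837| = 1.4630
|134.61 - 135.932| = 1.3220
|17.6 - 18.677| = 1.0770
|164.02 - 164.054| = 0.0340
|124.17 - 123.407| = 0.7630
hysteresis = max(diffs) = 1.4630

1.4630


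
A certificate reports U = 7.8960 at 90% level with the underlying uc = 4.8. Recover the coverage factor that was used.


k = U / uc
k = 7.8960 / 4.8
k = 1.645

1.645


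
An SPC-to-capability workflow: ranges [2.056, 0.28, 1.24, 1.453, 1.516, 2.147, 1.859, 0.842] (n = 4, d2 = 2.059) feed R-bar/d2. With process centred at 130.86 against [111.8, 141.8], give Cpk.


R_bar = (2.056 + 0.28 + 1.24 + 1.453 + 1.516 + 2.147 + 1.859 + 0.842) / 8 = 1.424125
sigma = R_bar / d2 = 1.424125 / 2.059 = 0.69165857
Cp = (USL - LSL)/(6*sigma) = (141.8 - 111.8)/(6*0.69165857) = 7.2290
Cpu = (141.8 - 130.86)/(3*0.69165857) = 5.2724
Cpl = (130.86 - 111.8)/(3*0.69165857) = 9.1856
Cpk = min(Cpu, Cpl) = 5.2724

5.2724


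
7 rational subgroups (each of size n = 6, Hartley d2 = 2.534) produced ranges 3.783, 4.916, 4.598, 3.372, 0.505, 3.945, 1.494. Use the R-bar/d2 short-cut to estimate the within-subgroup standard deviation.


R_bar = (3.783 + 4.916 + 4.598 + 3.372 + 0.505 + 3.945 + 1.494) / 7
R_bar = 22.613 / 7 = 3.2304286
sigma_hat = R_bar / d2 = 3.2304286 / 2.534 = 1.2748

1.2748


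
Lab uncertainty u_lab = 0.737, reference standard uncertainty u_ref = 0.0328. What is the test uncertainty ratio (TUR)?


TUR = u_lab / u_ref
= 0.737 / 0.0328
= 22.4695

22.4695


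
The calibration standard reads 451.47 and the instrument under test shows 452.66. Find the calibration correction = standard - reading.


Correction = standard - reading
= 451.47 - 452.66
= -1.1900

-1.1900


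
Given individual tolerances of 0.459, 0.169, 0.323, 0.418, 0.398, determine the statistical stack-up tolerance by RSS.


RSS = sqrt(0.459^2 + 0.169^2 + 0.323^2 + 0.418^2 + 0.398^2)
= sqrt(0.676699)
= 0.8226

0.8226


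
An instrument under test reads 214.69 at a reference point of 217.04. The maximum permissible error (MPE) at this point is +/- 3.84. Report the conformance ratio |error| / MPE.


e = indication - reference = 214.69 - 217.04 = -2.3500
|e| = 2.3500
ratio = |e| / MPE = 2.3500 / 3.84
ratio = 0.6120

0.6120


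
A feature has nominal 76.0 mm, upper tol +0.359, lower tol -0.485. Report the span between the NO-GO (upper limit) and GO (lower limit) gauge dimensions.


GO = nominal - lower_tol (smallest hole = maximum material condition)
GO = 76.0 - 0.485 = 75.515
NO-GO = nominal + upper_tol (largest hole = least material condition)
NO-GO = 76.0 + 0.359 = 76.359
spread = NO-GO - GO = 76.359 - 75.515 = 0.8440

0.8440


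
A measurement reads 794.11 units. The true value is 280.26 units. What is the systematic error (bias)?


Systematic error = measured - true
= 794.11 - 280.26
= 513.8500

513.8500


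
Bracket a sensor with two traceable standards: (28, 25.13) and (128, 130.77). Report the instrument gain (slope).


slope = (y2 - y1) / (x2 - x1)
= (130.77 - 25.13) / (128 - 28)
= 105.6400 / 100
= 1.0564

1.0564


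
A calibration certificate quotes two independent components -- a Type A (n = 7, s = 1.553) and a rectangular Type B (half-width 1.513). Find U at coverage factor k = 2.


u_A = s / sqrt(n) = 1.553 / sqrt(7) = 0.58697883
u_B = half_width / sqrt(3) = 1.513 / sqrt(3) = 0.87353096
uc = sqrt(u_A^2 + u_B^2) = sqrt(0.58697883^2 + 0.87353096^2) = 1.052426
U = k * uc = 2 * 1.052426
U = 2.1049

2.1049


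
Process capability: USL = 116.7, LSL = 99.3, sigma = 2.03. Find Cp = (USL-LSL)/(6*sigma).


Cp = (USL - LSL) / (6 * sigma)
= (116.7 - 99.3) / (6 * 2.03)
= 17.4000 / 12.1800
= 1.4286

1.4286


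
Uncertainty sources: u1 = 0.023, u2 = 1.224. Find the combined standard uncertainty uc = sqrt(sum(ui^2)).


uc = sqrt(0.023^2 + 1.224^2)
uc = sqrt(1.498705)
uc = 1.2242

1.2242


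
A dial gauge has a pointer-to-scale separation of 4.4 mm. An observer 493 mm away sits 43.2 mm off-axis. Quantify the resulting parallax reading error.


error = h * offset / d
= 4.4 * 43.2 / 493
= 0.3856

0.3856


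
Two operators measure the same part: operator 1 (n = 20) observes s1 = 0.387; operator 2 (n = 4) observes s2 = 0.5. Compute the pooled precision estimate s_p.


s_p = sqrt(((n1-1)*s1^2 + (n2-1)*s2^2) / (n1+n2-2))
numerator = (20-1)*0.387^2 + (4-1)*0.5^2 = 2.845611 + 0.75 = 3.595611
denominator = 20 + 4 - 2 = 22
s_p^2 = 3.595611 / 22 = 0.16343686
s_p = sqrt(0.16343686) = 0.4043

0.4043


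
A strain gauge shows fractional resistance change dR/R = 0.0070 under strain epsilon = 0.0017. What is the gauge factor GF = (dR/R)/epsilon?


GF = (dR/R) / epsilon
= 0.0070 / 0.0017
= 4.1176

4.1176


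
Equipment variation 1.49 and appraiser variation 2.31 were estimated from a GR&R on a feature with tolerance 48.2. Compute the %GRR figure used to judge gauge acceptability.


GRR = sqrt(EV^2 + AV^2) = sqrt(1.49^2 + 2.31^2) = 2.7488543
%GRR = GRR / tol * 100 = 2.7488543 / 48.2 * 100
%GRR = 5.7030

5.7030


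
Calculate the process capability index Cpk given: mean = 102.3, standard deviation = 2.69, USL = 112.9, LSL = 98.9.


Cpu = (USL - mean) / (3*sigma) = (112.9 - 102.3) / (3*2.69) = 1.3135
Cpl = (mean - LSL) / (3*sigma) = (102.3 - 98.9) / (3*2.69) = 0.4213
Cpk = min(Cpu, Cpl) = 0.4213

0.4213


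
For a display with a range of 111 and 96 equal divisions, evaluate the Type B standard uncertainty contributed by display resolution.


resolution = range / divisions
resolution = 111 / 96 = 1.15625
u_res = resolution / (2*sqrt(3))
u_res = 1.15625 / 3.4641016
u_res = 0.3338

0.3338


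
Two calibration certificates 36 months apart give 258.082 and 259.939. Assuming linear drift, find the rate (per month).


rate = (v2 - v1) / months
= (259.939 - 258.082) / 36
= 1.8570 / 36
= 0.0516

0.0516


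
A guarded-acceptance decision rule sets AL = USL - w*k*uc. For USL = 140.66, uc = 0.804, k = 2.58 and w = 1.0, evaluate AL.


U = k * uc = 2.58 * 0.804 = 2.07432
guard band g = w * U = 1.0 * 2.07432 = 2.07432
AL = USL - g = 140.66 - 2.07432
AL = 138.5857

138.5857


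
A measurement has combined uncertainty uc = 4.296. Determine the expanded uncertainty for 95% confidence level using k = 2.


U = k * uc
U = 2 * 4.296
U = 8.5920

8.5920


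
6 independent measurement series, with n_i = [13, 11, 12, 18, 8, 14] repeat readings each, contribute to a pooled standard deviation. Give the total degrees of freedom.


nu = sum_i (n_i - 1)
nu = ((13 - 1) + (11 - 1) + (12 - 1) + (18 - 1) + (8 - 1) + (14 - 1))
nu = 12 + 10 + 11 + 17 + 7 + 13
nu = 70

70


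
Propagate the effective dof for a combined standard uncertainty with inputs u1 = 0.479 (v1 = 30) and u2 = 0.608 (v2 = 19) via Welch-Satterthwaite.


uc = sqrt(u1^2 + u2^2) = sqrt(0.479^2 + 0.608^2) = 0.77401873
v_eff = uc^4 / (u1^4/v1 + u2^4/v2)
= 0.77401873^4 / (0.479^4/30 + 0.608^4/19)
= 0.35892679 / 0.0089469552
v_eff = 40.1172

40.1172


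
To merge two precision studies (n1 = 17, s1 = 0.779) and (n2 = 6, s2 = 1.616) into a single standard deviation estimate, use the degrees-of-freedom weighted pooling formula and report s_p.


s_p = sqrt(((n1-1)*s1^2 + (n2-1)*s2^2) / (n1+n2-2))
numerator = (17-1)*0.779^2 + (6-1)*1.616^2 = 9.709456 + 13.05728 = 22.766736
denominator = 17 + 6 - 2 = 21
s_p^2 = 22.766736 / 21 = 1.0841303
s_p = sqrt(1.0841303) = 1.0412

1.0412


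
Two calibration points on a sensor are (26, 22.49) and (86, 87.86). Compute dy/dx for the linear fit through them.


slope = (y2 - y1) / (x2 - x1)
= (87.86 - 22.49) / (86 - 26)
= 65.3700 / 60
= 1.0895

1.0895


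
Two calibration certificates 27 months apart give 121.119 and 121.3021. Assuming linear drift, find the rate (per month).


rate = (v2 - v1) / months
= (121.3021 - 121.119) / 27
= 0.1831 / 27
= 0.0068

0.0068


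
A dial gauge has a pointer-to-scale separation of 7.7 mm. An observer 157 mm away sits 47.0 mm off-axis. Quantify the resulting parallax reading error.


error = h * offset / d
= 7.7 * 47.0 / 157
= 2.3051

2.3051


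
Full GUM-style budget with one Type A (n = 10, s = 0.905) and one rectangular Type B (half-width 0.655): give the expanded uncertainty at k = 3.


u_A = s / sqrt(n) = 0.905 / sqrt(10) = 0.28618613
u_B = half_width / sqrt(3) = 0.655 / sqrt(3) = 0.37816443
uc = sqrt(u_A^2 + u_B^2) = sqrt(0.28618613^2 + 0.37816443^2) = 0.47424765
U = k * uc = 3 * 0.47424765
U = 1.4227

1.4227


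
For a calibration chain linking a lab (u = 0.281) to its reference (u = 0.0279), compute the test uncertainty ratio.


TUR = u_lab / u_ref
= 0.281 / 0.0279
= 10.0717

10.0717


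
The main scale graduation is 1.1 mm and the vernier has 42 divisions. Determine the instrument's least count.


LC = MSD / n_div
= 1.1 / 42
= 0.0262

0.0262


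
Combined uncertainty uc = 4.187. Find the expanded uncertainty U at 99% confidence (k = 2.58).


U = k * uc
U = 2.58 * 4.187
U = 10.8025

10.8025


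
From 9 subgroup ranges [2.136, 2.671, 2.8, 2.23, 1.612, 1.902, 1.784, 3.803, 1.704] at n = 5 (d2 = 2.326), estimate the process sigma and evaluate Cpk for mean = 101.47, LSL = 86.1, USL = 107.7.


R_bar = (2.136 + 2.671 + 2.8 + 2.23 + 1.612 + 1.902 + 1.784 + 3.803 + 1.704) / 9 = 2.2935556
sigma = R_bar / d2 = 2.2935556 / 2.326 = 0.98605142
Cp = (USL - LSL)/(6*sigma) = (107.7 - 86.1)/(6*0.98605142) = 3.6509
Cpu = (107.7 - 101.47)/(3*0.98605142) = 2.1060
Cpl = (101.47 - 86.1)/(3*0.98605142) = 5.1958
Cpk = min(Cpu, Cpl) = 2.1060

2.1060


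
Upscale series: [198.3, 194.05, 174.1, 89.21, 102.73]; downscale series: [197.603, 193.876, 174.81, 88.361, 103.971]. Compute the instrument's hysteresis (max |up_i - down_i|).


|198.3 - 197.603| = 0.6970
|194.05 - 193.876| = 0.1740
|174.1 - 174.81| = 0.7100
|89.21 - 88.361| = 0.8490
|102.73 - 103.971| = 1.2410
hysteresis = max(diffs) = 1.2410

1.2410


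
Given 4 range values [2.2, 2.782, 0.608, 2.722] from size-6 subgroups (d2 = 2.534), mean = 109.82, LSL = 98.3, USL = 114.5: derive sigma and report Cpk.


R_bar = (2.2 + 2.782 + 0.608 + 2.722) / 4 = 2.078
sigma = R_bar / d2 = 2.078 / 2.534 = 0.82004736
Cp = (USL - LSL)/(6*sigma) = (114.5 - 98.3)/(6*0.82004736) = 3.2925
Cpu = (114.5 - 109.82)/(3*0.82004736) = 1.9023
Cpl = (109.82 - 98.3)/(3*0.82004736) = 4.6827
Cpk = min(Cpu, Cpl) = 1.9023

1.9023


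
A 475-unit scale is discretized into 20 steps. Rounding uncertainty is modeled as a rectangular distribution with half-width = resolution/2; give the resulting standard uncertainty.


resolution = range / divisions
resolution = 475 / 20 = 23.75
u_res = resolution / (2*sqrt(3))
u_res = 23.75 / 3.4641016
u_res = 6.8560

6.8560


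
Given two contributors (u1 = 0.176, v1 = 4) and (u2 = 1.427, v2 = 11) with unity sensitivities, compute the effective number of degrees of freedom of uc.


uc = sqrt(u1^2 + u2^2) = sqrt(0.176^2 + 1.427^2) = 1.4378126
v_eff = uc^4 / (u1^4/v1 + u2^4/v2)
= 1.4378126^4 / (0.176^4/4 + 1.427^4/11)
= 4.2737503 / 0.37720677
v_eff = 11.3300

11.3300


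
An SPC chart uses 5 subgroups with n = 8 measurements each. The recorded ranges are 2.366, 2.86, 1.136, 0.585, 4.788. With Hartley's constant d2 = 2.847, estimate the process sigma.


R_bar = (2.366 + 2.86 + 1.136 + 0.585 + 4.788) / 5
R_bar = 11.735 / 5 = 2.347
sigma_hat = R_bar / d2 = 2.347 / 2.847 = 0.8244

0.8244


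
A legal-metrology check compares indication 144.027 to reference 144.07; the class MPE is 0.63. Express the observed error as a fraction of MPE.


e = indication - reference = 144.027 - 144.07 = -0.0430
|e| = 0.0430
ratio = |e| / MPE = 0.0430 / 0.63
ratio = 0.0683

0.0683


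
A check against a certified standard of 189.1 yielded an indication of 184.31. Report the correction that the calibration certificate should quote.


Correction = standard - reading
= 189.1 - 184.31
= 4.7900

4.7900


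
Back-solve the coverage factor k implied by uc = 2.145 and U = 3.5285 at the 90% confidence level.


k = U / uc
k = 3.5285 / 2.145
k = 1.645

1.645


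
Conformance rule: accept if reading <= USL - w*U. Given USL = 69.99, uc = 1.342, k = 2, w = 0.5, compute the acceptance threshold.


U = k * uc = 2 * 1.342 = 2.684
guard band g = w * U = 0.5 * 2.684 = 1.342
AL = USL - g = 69.99 - 1.342
AL = 68.6480

68.6480


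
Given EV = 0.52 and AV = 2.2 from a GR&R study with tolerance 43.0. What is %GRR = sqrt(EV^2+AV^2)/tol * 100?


GRR = sqrt(EV^2 + AV^2) = sqrt(0.52^2 + 2.2^2) = 2.2606194
%GRR = GRR / tol * 100 = 2.2606194 / 43.0 * 100
%GRR = 5.2573

5.2573


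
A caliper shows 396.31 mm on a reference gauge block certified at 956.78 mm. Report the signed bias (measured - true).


Systematic error = measured - true
= 396.31 - 956.78
= -560.4700

-560.4700


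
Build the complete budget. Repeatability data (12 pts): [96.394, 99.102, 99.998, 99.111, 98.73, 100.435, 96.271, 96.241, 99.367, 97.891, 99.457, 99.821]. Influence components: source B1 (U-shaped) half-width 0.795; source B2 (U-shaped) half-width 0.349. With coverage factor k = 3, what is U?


mean = (96.394 + 99.102 + 99.998 + 99.111 + 98.73 + 100.435 + 96.271 + 96.241 + 99.367 + 97.891 + 99.457 + 99.821) / 12 = 98.56816667
s = sqrt(sum((x - mean)^2)/(n-1)) = 1.5078977
u_A = s / sqrt(n) = 1.5078977 / sqrt(12) = 0.43529257
u_B1 = 0.795 / sqrt(2) = 0.56214989
u_B2 = 0.349 / sqrt(2) = 0.24678027
uc = sqrt(0.43529257^2 + 0.56214989^2 + 0.24678027^2) = 0.75259061
U = k * uc = 3 * 0.75259061
U = 2.2578

2.2578


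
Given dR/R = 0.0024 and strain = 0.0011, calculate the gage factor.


GF = (dR/R) / epsilon
= 0.0024 / 0.0011
= 2.1818

2.1818


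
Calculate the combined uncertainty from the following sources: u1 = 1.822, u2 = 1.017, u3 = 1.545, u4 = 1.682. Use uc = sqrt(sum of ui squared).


uc = sqrt(1.822^2 + 1.017^2 + 1.545^2 + 1.682^2)
uc = sqrt(9.570122)
uc = 3.0936

3.0936


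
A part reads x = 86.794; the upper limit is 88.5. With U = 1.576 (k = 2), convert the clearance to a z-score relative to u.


u = U / k = 1.576 / 2 = 0.788
margin = |USL - x| = |88.5 - 86.794| = 1.706
z = margin / u = 1.706 / 0.788
z = 2.1650

2.1650


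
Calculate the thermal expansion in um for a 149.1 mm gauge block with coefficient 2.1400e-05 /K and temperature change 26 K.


dL = L * alpha * dT
= 149.1 * 2.1400e-05 * 26
= 0.0829592 mm
dL_um = 0.0829592 * 1000 = 82.9592 um

82.9592


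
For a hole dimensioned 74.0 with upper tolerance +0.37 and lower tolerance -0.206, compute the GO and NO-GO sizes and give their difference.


GO = nominal - lower_tol (smallest hole = maximum material condition)
GO = 74.0 - 0.206 = 73.794
NO-GO = nominal + upper_tol (largest hole = least material condition)
NO-GO = 74.0 + 0.37 = 74.37
spread = NO-GO - GO = 74.37 - 73.794 = 0.5760

0.5760


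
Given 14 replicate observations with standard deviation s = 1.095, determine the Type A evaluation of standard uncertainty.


u_A = s / sqrt(n)
u_A = 1.095 / sqrt(14)
u_A = 1.095 / 3.7416574
u_A = 0.2927

0.2927


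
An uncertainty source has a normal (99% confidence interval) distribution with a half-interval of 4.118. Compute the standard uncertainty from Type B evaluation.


u_B = half_width / 2.576
u_B = 4.118 / 2.576
u_B = 1.5986

1.5986


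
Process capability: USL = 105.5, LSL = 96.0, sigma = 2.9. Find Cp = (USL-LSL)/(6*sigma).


Cp = (USL - LSL) / (6 * sigma)
= (105.5 - 96.0) / (6 * 2.9)
= 9.5000 / 17.4000
= 0.5460

0.5460


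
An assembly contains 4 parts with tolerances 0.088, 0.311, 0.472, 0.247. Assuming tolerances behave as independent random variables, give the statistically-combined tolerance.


RSS = sqrt(0.088^2 + 0.311^2 + 0.472^2 + 0.247^2)
= sqrt(0.388258)
= 0.6231

0.6231


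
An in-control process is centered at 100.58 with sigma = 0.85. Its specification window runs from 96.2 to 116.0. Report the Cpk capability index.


Cpu = (USL - mean) / (3*sigma) = (116.0 - 100.58) / (3*0.85) = 6.0471
Cpl = (mean - LSL) / (3*sigma) = (100.58 - 96.2) / (3*0.85) = 1.7176
Cpk = min(Cpu, Cpl) = 1.7176

1.7176


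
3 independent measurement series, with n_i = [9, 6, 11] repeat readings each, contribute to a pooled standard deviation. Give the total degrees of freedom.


nu = sum_i (n_i - 1)
nu = ((9 - 1) + (6 - 1) + (11 - 1))
nu = 8 + 5 + 10
nu = 23

23


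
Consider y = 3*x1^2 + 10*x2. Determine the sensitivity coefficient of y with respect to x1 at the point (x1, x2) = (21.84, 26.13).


y = 3*x1^2 + 10*x2
dy/dx1 = 2*3*x1
Evaluate at x1 = 21.84: c1 = 6 * 21.84
c1 = 131.0400

131.0400


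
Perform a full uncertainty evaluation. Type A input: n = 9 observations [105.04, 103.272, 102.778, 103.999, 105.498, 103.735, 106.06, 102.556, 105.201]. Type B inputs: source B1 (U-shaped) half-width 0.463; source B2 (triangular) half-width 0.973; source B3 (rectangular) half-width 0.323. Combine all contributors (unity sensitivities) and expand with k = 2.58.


mean = (105.04 + 103.272 + 102.778 + 103.999 + 105.498 + 103.735 + 106.06 + 102.556 + 105.201) / 9 = 104.2376667
s = sqrt(sum((x - mean)^2)/(n-1)) = 1.2590605
u_A = s / sqrt(n) = 1.2590605 / sqrt(9) = 0.41968683
u_B1 = 0.463 / sqrt(2) = 0.32739044
u_B2 = 0.973 / sqrt(6) = 0.39722559
u_B3 = 0.323 / sqrt(3) = 0.18648414
uc = sqrt(0.41968683^2 + 0.32739044^2 + 0.39722559^2 + 0.18648414^2) = 0.68984494
U = k * uc = 2.58 * 0.68984494
U = 1.7798

1.7798


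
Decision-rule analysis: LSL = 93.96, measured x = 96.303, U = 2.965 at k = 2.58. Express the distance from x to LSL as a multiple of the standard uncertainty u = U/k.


u = U / k = 2.965 / 2.58 = 1.1492248
margin = |LSL - x| = |93.96 - 96.303| = 2.343
z = margin / u = 2.343 / 1.1492248
z = 2.0388

2.0388


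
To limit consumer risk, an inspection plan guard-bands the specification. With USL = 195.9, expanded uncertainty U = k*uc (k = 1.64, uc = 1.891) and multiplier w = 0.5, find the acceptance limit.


U = k * uc = 1.64 * 1.891 = 3.10124
guard band g = w * U = 0.5 * 3.10124 = 1.55062
AL = USL - g = 195.9 - 1.55062
AL = 194.3494

194.3494


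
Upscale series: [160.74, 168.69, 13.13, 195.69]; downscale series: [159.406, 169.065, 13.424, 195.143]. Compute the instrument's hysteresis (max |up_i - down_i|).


|160.74 - 159.406| = 1.3340
|168.69 - 169.065| = 0.3750
|13.13 - 13.424| = 0.2940
|195.69 - 195.143| = 0.5470
hysteresis = max(diffs) = 1.3340

1.3340


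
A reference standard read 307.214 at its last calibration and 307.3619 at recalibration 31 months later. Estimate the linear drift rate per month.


rate = (v2 - v1) / months
= (307.3619 - 307.214) / 31
= 0.1479 / 31
= 0.0048

0.0048


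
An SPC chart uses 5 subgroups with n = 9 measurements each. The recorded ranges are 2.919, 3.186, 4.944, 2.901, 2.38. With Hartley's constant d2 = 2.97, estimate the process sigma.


R_bar = (2.919 + 3.186 + 4.944 + 2.901 + 2.38) / 5
R_bar = 16.33 / 5 = 3.266
sigma_hat = R_bar / d2 = 3.266 / 2.97 = 1.0997

1.0997


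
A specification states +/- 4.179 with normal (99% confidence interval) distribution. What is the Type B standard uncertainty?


u_B = half_width / 2.576
u_B = 4.179 / 2.576
u_B = 1.6223

1.6223


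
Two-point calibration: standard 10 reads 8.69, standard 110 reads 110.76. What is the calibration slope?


slope = (y2 - y1) / (x2 - x1)
= (110.76 - 8.69) / (110 - 10)
= 102.0700 / 100
= 1.0207

1.0207


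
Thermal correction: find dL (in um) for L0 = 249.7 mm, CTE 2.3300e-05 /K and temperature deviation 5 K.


dL = L * alpha * dT
= 249.7 * 2.3300e-05 * 5
= 0.0290900 mm
dL_um = 0.0290900 * 1000 = 29.0900 um

29.0900


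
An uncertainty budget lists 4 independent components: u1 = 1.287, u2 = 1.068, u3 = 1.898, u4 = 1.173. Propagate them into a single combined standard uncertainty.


uc = sqrt(1.287^2 + 1.068^2 + 1.898^2 + 1.173^2)
uc = sqrt(7.775326)
uc = 2.7884

2.7884


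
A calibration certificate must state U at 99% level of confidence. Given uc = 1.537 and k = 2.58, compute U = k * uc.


U = k * uc
U = 2.58 * 1.537
U = 3.9655

3.9655


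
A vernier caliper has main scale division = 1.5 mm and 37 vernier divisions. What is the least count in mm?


LC = MSD / n_div
= 1.5 / 37
= 0.0405

0.0405


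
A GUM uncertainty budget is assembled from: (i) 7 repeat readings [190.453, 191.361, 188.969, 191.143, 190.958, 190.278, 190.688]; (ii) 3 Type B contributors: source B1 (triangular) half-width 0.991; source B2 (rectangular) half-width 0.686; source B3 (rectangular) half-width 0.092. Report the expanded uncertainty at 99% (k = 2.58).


mean = (190.453 + 191.361 + 188.969 + 191.143 + 190.958 + 190.278 + 190.688) / 7 = 190.55
s = sqrt(sum((x - mean)^2)/(n-1)) = 0.79349774
u_A = s / sqrt(n) = 0.79349774 / sqrt(7) = 0.29991396
u_B1 = 0.991 / sqrt(6) = 0.40457406
u_B2 = 0.686 / sqrt(3) = 0.39606228
u_B3 = 0.092 / sqrt(3) = 0.053116225
uc = sqrt(0.29991396^2 + 0.40457406^2 + 0.39606228^2 + 0.053116225^2) = 0.64289596
U = k * uc = 2.58 * 0.64289596
U = 1.6587

1.6587


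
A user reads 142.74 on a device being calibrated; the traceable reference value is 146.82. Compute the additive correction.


Correction = standard - reading
= 146.82 - 142.74
= 4.0800

4.0800


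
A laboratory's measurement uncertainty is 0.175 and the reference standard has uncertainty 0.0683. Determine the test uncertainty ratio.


TUR = u_lab / u_ref
= 0.175 / 0.0683
= 2.5622

2.5622


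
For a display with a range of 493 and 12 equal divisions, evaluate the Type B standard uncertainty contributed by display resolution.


resolution = range / divisions
resolution = 493 / 12 = 41.083333
u_res = resolution / (2*sqrt(3))
u_res = 41.083333 / 3.4641016
u_res = 11.8597

11.8597


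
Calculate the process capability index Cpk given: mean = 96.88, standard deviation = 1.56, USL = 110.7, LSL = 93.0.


Cpu = (USL - mean) / (3*sigma) = (110.7 - 96.88) / (3*1.56) = 2.9530
Cpl = (mean - LSL) / (3*sigma) = (96.88 - 93.0) / (3*1.56) = 0.8291
Cpk = min(Cpu, Cpl) = 0.8291

0.8291


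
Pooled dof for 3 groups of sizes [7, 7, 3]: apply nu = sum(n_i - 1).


nu = sum_i (n_i - 1)
nu = ((7 - 1) + (7 - 1) + (3 - 1))
nu = 6 + 6 + 2
nu = 14

14


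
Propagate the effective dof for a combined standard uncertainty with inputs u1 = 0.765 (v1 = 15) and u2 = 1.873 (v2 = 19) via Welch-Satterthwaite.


uc = sqrt(u1^2 + u2^2) = sqrt(0.765^2 + 1.873^2) = 2.0232039
v_eff = uc^4 / (u1^4/v1 + u2^4/v2)
= 2.0232039^4 / (0.765^4/15 + 1.873^4/19)
= 16.755547 / 0.67056777
v_eff = 24.9871

24.9871


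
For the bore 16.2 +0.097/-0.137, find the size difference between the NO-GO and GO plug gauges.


GO = nominal - lower_tol (smallest hole = maximum material condition)
GO = 16.2 - 0.137 = 16.063
NO-GO = nominal + upper_tol (largest hole = least material condition)
NO-GO = 16.2 + 0.097 = 16.297
spread = NO-GO - GO = 16.297 - 16.063 = 0.2340

0.2340


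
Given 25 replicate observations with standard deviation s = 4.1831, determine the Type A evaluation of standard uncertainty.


u_A = s / sqrt(n)
u_A = 4.1831 / sqrt(25)
u_A = 4.1831 / 5
u_A = 0.8366

0.8366


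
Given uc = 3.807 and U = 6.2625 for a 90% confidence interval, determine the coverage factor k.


k = U / uc
k = 6.2625 / 3.807
k = 1.645

1.645


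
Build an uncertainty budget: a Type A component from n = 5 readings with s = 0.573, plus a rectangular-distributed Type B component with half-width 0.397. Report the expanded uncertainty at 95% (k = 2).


u_A = s / sqrt(n) = 0.573 / sqrt(5) = 0.25625339
u_B = half_width / sqrt(3) = 0.397 / sqrt(3) = 0.22920806
uc = sqrt(u_A^2 + u_B^2) = sqrt(0.25625339^2 + 0.22920806^2) = 0.34380537
U = k * uc = 2 * 0.34380537
U = 0.6876

0.6876


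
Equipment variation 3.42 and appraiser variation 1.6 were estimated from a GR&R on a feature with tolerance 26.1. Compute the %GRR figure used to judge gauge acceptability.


GRR = sqrt(EV^2 + AV^2) = sqrt(3.42^2 + 1.6^2) = 3.7757648
%GRR = GRR / tol * 100 = 3.7757648 / 26.1 * 100
%GRR = 14.4665

14.4665


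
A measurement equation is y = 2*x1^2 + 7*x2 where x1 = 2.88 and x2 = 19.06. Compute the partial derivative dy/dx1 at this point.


y = 2*x1^2 + 7*x2
dy/dx1 = 2*2*x1
Evaluate at x1 = 2.88: c1 = 4 * 2.88
c1 = 11.5200

11.5200


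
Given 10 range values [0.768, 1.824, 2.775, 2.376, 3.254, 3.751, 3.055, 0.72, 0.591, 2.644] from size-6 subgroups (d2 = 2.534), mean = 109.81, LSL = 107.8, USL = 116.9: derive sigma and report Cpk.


R_bar = (0.768 + 1.824 + 2.775 + 2.376 + 3.254 + 3.751 + 3.055 + 0.72 + 0.591 + 2.644) / 10 = 2.1758
sigma = R_bar / d2 = 2.1758 / 2.534 = 0.85864246
Cp = (USL - LSL)/(6*sigma) = (116.9 - 107.8)/(6*0.85864246) = 1.7664
Cpu = (116.9 - 109.81)/(3*0.85864246) = 2.7524
Cpl = (109.81 - 107.8)/(3*0.85864246) = 0.7803
Cpk = min(Cpu, Cpl) = 0.7803

0.7803


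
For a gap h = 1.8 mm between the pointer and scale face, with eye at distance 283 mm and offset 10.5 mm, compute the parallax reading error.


error = h * offset / d
= 1.8 * 10.5 / 283
= 0.0668

0.0668


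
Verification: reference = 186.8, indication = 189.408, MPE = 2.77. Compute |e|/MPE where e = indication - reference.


e = indication - reference = 189.408 - 186.8 = 2.6080
|e| = 2.6080
ratio = |e| / MPE = 2.6080 / 2.77
ratio = 0.9415

0.9415


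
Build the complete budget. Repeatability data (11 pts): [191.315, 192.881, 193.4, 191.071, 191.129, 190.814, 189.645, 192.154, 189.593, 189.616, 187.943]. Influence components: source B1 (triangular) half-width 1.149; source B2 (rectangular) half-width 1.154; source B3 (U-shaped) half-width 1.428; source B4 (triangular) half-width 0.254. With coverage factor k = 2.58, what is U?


mean = (191.315 + 192.881 + 193.4 + 191.071 + 191.129 + 190.814 + 189.645 + 192.154 + 189.593 + 189.616 + 187.943) / 11 = 190.8691818
s = sqrt(sum((x - mean)^2)/(n-1)) = 1.6022956
u_A = s / sqrt(n) = 1.6022956 / sqrt(11) = 0.4831103
u_B1 = 1.149 / sqrt(6) = 0.46907729
u_B2 = 1.154 / sqrt(3) = 0.66626221
u_B3 = 1.428 / sqrt(2) = 1.0097485
u_B4 = 0.254 / sqrt(6) = 0.10369507
uc = sqrt(0.4831103^2 + 0.46907729^2 + 0.66626221^2 + 1.0097485^2 + 0.10369507^2) = 1.3884088
U = k * uc = 2.58 * 1.3884088
U = 3.5821

3.5821


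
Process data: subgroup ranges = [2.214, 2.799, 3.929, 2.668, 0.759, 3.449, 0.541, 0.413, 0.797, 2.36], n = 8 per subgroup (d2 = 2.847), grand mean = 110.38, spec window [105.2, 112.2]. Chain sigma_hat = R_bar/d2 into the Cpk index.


R_bar = (2.214 + 2.799 + 3.929 + 2.668 + 0.759 + 3.449 + 0.541 + 0.413 + 0.797 + 2.36) / 10 = 1.9929
sigma = R_bar / d2 = 1.9929 / 2.847 = 0.7
Cp = (USL - LSL)/(6*sigma) = (112.2 - 105.2)/(6*0.7) = 1.6667
Cpu = (112.2 - 110.38)/(3*0.7) = 0.8667
Cpl = (110.38 - 105.2)/(3*0.7) = 2.4667
Cpk = min(Cpu, Cpl) = 0.8667

0.8667


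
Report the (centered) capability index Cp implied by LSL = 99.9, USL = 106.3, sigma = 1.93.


Cp = (USL - LSL) / (6 * sigma)
= (106.3 - 99.9) / (6 * 1.93)
= 6.4000 / 11.5800
= 0.5527

0.5527


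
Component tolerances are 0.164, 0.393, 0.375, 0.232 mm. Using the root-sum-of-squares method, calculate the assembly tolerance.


RSS = sqrt(0.164^2 + 0.393^2 + 0.375^2 + 0.232^2)
= sqrt(0.375794)
= 0.6130

0.6130


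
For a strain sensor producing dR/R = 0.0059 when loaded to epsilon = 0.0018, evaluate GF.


GF = (dR/R) / epsilon
= 0.0059 / 0.0018
= 3.2778

3.2778


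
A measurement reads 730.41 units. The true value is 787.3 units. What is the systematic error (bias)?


Systematic error = measured - true
= 730.41 - 787.3
= -56.8900

-56.8900


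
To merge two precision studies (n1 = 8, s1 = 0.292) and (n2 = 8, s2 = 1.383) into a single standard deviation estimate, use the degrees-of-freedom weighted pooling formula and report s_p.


s_p = sqrt(((n1-1)*s1^2 + (n2-1)*s2^2) / (n1+n2-2))
numerator = (8-1)*0.292^2 + (8-1)*1.383^2 = 0.596848 + 13.388823 = 13.985671
denominator = 8 + 8 - 2 = 14
s_p^2 = 13.985671 / 14 = 0.9989765
s_p = sqrt(0.9989765) = 0.9995

0.9995


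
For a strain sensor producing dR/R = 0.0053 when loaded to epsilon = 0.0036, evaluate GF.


GF = (dR/R) / epsilon
= 0.0053 / 0.0036
= 1.4722

1.4722


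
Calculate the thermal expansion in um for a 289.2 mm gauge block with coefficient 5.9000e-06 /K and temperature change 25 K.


dL = L * alpha * dT
= 289.2 * 5.9000e-06 * 25
= 0.0426570 mm
dL_um = 0.0426570 * 1000 = 42.6570 um

42.6570


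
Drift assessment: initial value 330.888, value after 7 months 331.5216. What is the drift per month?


rate = (v2 - v1) / months
= (331.5216 - 330.888) / 7
= 0.6336 / 7
= 0.0905

0.0905


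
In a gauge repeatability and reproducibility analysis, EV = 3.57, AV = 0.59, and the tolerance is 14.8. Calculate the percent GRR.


GRR = sqrt(EV^2 + AV^2) = sqrt(3.57^2 + 0.59^2) = 3.6184251
%GRR = GRR / tol * 100 = 3.6184251 / 14.8 * 100
%GRR = 24.4488

24.4488


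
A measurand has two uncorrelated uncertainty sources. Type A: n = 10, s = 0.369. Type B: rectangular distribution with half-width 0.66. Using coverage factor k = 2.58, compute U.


u_A = s / sqrt(n) = 0.369 / sqrt(10) = 0.11668805
u_B = half_width / sqrt(3) = 0.66 / sqrt(3) = 0.38105118
uc = sqrt(u_A^2 + u_B^2) = sqrt(0.11668805^2 + 0.38105118^2) = 0.39851738
U = k * uc = 2.58 * 0.39851738
U = 1.0282

1.0282


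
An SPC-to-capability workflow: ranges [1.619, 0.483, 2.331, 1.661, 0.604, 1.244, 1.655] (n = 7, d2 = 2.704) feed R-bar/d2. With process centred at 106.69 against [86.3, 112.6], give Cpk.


R_bar = (1.619 + 0.483 + 2.331 + 1.661 + 0.604 + 1.244 + 1.655) / 7 = 1.371
sigma = R_bar / d2 = 1.371 / 2.704 = 0.50702663
Cp = (USL - LSL)/(6*sigma) = (112.6 - 86.3)/(6*0.50702663) = 8.6452
Cpu = (112.6 - 106.69)/(3*0.50702663) = 3.8854
Cpl = (106.69 - 86.3)/(3*0.50702663) = 13.4050
Cpk = min(Cpu, Cpl) = 3.8854

3.8854


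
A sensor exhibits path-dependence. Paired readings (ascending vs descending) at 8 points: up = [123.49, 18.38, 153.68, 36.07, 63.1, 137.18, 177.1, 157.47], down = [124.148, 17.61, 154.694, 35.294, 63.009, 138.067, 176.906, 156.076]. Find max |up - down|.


|123.49 - 124.148| = 0.6580
|18.38 - 17.61| = 0.7700
|153.68 - 154.694| = 1.0140
|36.07 - 35.294| = 0.7760
|63.1 - 63.009| = 0.0910
|137.18 - 138.067| = 0.8870
|177.1 - 176.906| = 0.1940
|157.47 - 156.076| = 1.3940
hysteresis = max(diffs) = 1.3940

1.3940


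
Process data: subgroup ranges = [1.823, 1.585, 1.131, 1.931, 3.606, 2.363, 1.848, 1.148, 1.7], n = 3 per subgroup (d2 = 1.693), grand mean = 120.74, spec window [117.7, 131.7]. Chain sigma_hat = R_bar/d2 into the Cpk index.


R_bar = (1.823 + 1.585 + 1.131 + 1.931 + 3.606 + 2.363 + 1.848 + 1.148 + 1.7) / 9 = 1.9038889
sigma = R_bar / d2 = 1.9038889 / 1.693 = 1.1245652
Cp = (USL - LSL)/(6*sigma) = (131.7 - 117.7)/(6*1.1245652) = 2.0749
Cpu = (131.7 - 120.74)/(3*1.1245652) = 3.2487
Cpl = (120.74 - 117.7)/(3*1.1245652) = 0.9011
Cpk = min(Cpu, Cpl) = 0.9011

0.9011


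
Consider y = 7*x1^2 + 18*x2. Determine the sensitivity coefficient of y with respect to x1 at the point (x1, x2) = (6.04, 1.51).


y = 7*x1^2 + 18*x2
dy/dx1 = 2*7*x1
Evaluate at x1 = 6.04: c1 = 14 * 6.04
c1 = 84.5600

84.5600


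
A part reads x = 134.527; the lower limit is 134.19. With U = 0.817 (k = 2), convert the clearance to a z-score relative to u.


u = U / k = 0.817 / 2 = 0.4085
margin = |LSL - x| = |134.19 - 134.527| = 0.337
z = margin / u = 0.337 / 0.4085
z = 0.8250

0.8250


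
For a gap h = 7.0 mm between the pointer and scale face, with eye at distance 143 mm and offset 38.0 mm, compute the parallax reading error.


error = h * offset / d
= 7.0 * 38.0 / 143
= 1.8601

1.8601


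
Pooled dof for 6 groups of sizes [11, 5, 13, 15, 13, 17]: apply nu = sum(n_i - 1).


nu = sum_i (n_i - 1)
nu = ((11 - 1) + (5 - 1) + (13 - 1) + (15 - 1) + (13 - 1) + (17 - 1))
nu = 10 + 4 + 12 + 14 + 12 + 16
nu = 68

68


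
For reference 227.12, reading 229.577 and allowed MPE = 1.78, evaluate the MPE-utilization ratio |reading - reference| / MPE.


e = indication - reference = 229.577 - 227.12 = 2.4570
|e| = 2.4570
ratio = |e| / MPE = 2.4570 / 1.78
ratio = 1.3803

1.3803


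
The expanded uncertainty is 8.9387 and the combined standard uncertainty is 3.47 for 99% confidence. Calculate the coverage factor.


k = U / uc
k = 8.9387 / 3.47
k = 2.576

2.576


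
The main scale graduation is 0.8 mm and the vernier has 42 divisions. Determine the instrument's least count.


LC = MSD / n_div
= 0.8 / 42
= 0.0190

0.0190


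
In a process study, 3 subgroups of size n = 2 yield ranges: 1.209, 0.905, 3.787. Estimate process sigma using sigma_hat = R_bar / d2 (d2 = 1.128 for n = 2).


R_bar = (1.209 + 0.905 + 3.787) / 3
R_bar = 5.901 / 3 = 1.967
sigma_hat = R_bar / d2 = 1.967 / 1.128 = 1.7438

1.7438


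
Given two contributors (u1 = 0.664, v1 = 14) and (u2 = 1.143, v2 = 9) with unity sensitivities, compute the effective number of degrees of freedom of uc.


uc = sqrt(u1^2 + u2^2) = sqrt(0.664^2 + 1.143^2) = 1.3218718
v_eff = uc^4 / (u1^4/v1 + u2^4/v2)
= 1.3218718^4 / (0.664^4/14 + 1.143^4/9)
= 3.0532147 / 0.20353039
v_eff = 15.0013

15.0013


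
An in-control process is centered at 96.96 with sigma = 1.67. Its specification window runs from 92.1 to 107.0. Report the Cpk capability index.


Cpu = (USL - mean) / (3*sigma) = (107.0 - 96.96) / (3*1.67) = 2.0040
Cpl = (mean - LSL) / (3*sigma) = (96.96 - 92.1) / (3*1.67) = 0.9701
Cpk = min(Cpu, Cpl) = 0.9701

0.9701


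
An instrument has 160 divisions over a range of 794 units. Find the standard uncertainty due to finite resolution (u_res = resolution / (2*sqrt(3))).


resolution = range / divisions
resolution = 794 / 160 = 4.9625
u_res = resolution / (2*sqrt(3))
u_res = 4.9625 / 3.4641016
u_res = 1.4326

1.4326


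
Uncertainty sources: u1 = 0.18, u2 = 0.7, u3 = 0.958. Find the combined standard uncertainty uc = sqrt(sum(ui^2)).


uc = sqrt(0.18^2 + 0.7^2 + 0.958^2)
uc = sqrt(1.440164)
uc = 1.2001

1.2001


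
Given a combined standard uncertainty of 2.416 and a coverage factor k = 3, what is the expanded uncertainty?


U = k * uc
U = 3 * 2.416
U = 7.2480

7.2480


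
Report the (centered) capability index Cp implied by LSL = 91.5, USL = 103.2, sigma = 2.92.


Cp = (USL - LSL) / (6 * sigma)
= (103.2 - 91.5) / (6 * 2.92)
= 11.7000 / 17.5200
= 0.6678

0.6678
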